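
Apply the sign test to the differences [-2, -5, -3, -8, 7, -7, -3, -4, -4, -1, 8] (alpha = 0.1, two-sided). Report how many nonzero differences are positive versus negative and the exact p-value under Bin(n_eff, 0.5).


Step 1: Discard zero differences. Original n = 11; n_eff = number of nonzero differences = 11.
Nonzero differences (with sign): -2, -5, -3, -8, +7, -7, -3, -4, -4, -1, +8
Step 2: Count signs: positive = 2, negative = 9.
Step 3: Under H0: P(positive) = 0.5, so the number of positives S ~ Bin(11, 0.5).
Step 4: Two-sided exact p-value = sum of Bin(11,0.5) probabilities at or below the observed probability = 0.065430.
Step 5: alpha = 0.1. reject H0.

n_eff = 11, pos = 2, neg = 9, p = 0.065430, reject H0.


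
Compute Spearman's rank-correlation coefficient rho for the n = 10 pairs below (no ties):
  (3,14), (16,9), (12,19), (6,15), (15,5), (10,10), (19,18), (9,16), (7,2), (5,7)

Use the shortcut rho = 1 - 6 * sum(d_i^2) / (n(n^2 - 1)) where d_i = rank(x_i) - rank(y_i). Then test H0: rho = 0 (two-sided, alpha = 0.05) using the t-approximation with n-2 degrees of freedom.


Step 1: Rank x and y separately (midranks; no ties here).
rank(x): 3->1, 16->9, 12->7, 6->3, 15->8, 10->6, 19->10, 9->5, 7->4, 5->2
rank(y): 14->6, 9->4, 19->10, 15->7, 5->2, 10->5, 18->9, 16->8, 2->1, 7->3
Step 2: d_i = R_x(i) - R_y(i); compute d_i^2.
  (1-6)^2=25, (9-4)^2=25, (7-10)^2=9, (3-7)^2=16, (8-2)^2=36, (6-5)^2=1, (10-9)^2=1, (5-8)^2=9, (4-1)^2=9, (2-3)^2=1
sum(d^2) = 132.
Step 3: rho = 1 - 6*132 / (10*(10^2 - 1)) = 1 - 792/990 = 0.200000.
Step 4: Under H0, t = rho * sqrt((n-2)/(1-rho^2)) = 0.5774 ~ t(8).
Step 5: Two-sided p-value from the t-distribution with 8 df = 0.579584.
Step 6: alpha = 0.05. fail to reject H0.

rho = 0.2000, p = 0.579584, fail to reject H0 at alpha = 0.05.


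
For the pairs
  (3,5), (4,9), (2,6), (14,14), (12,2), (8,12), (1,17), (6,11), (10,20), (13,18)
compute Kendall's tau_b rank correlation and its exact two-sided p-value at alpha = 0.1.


Step 1: Enumerate the 45 unordered pairs (i,j) with i<j and classify each by sign(x_j-x_i) * sign(y_j-y_i).
  (1,2):dx=+1,dy=+4->C; (1,3):dx=-1,dy=+1->D; (1,4):dx=+11,dy=+9->C; (1,5):dx=+9,dy=-3->D
  (1,6):dx=+5,dy=+7->C; (1,7):dx=-2,dy=+12->D; (1,8):dx=+3,dy=+6->C; (1,9):dx=+7,dy=+15->C
  (1,10):dx=+10,dy=+13->C; (2,3):dx=-2,dy=-3->C; (2,4):dx=+10,dy=+5->C; (2,5):dx=+8,dy=-7->D
  (2,6):dx=+4,dy=+3->C; (2,7):dx=-3,dy=+8->D; (2,8):dx=+2,dy=+2->C; (2,9):dx=+6,dy=+11->C
  (2,10):dx=+9,dy=+9->C; (3,4):dx=+12,dy=+8->C; (3,5):dx=+10,dy=-4->D; (3,6):dx=+6,dy=+6->C
  (3,7):dx=-1,dy=+11->D; (3,8):dx=+4,dy=+5->C; (3,9):dx=+8,dy=+14->C; (3,10):dx=+11,dy=+12->C
  (4,5):dx=-2,dy=-12->C; (4,6):dx=-6,dy=-2->C; (4,7):dx=-13,dy=+3->D; (4,8):dx=-8,dy=-3->C
  (4,9):dx=-4,dy=+6->D; (4,10):dx=-1,dy=+4->D; (5,6):dx=-4,dy=+10->D; (5,7):dx=-11,dy=+15->D
  (5,8):dx=-6,dy=+9->D; (5,9):dx=-2,dy=+18->D; (5,10):dx=+1,dy=+16->C; (6,7):dx=-7,dy=+5->D
  (6,8):dx=-2,dy=-1->C; (6,9):dx=+2,dy=+8->C; (6,10):dx=+5,dy=+6->C; (7,8):dx=+5,dy=-6->D
  (7,9):dx=+9,dy=+3->C; (7,10):dx=+12,dy=+1->C; (8,9):dx=+4,dy=+9->C; (8,10):dx=+7,dy=+7->C
  (9,10):dx=+3,dy=-2->D
Step 2: C = 28, D = 17, total pairs = 45.
Step 3: tau = (C - D)/(n(n-1)/2) = (28 - 17)/45 = 0.244444.
Step 4: Exact two-sided p-value (enumerate n! = 3628800 permutations of y under H0): p = 0.380720.
Step 5: alpha = 0.1. fail to reject H0.

tau_b = 0.2444 (C=28, D=17), p = 0.380720, fail to reject H0.


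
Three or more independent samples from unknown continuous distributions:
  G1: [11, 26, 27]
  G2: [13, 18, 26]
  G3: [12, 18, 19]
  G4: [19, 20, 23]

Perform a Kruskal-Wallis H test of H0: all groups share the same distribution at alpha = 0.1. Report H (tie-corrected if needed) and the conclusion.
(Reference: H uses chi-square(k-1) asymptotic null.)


Step 1: Combine all N = 12 observations and assign midranks.
sorted (value, group, rank): (11,G1,1), (12,G3,2), (13,G2,3), (18,G2,4.5), (18,G3,4.5), (19,G3,6.5), (19,G4,6.5), (20,G4,8), (23,G4,9), (26,G1,10.5), (26,G2,10.5), (27,G1,12)
Step 2: Sum ranks within each group.
R_1 = 23.5 (n_1 = 3)
R_2 = 18 (n_2 = 3)
R_3 = 13 (n_3 = 3)
R_4 = 23.5 (n_4 = 3)
Step 3: H = 12/(N(N+1)) * sum(R_i^2/n_i) - 3(N+1)
     = 12/(12*13) * (23.5^2/3 + 18^2/3 + 13^2/3 + 23.5^2/3) - 3*13
     = 0.076923 * 532.5 - 39
     = 1.961538.
Step 4: Ties present; correction factor C = 1 - 18/(12^3 - 12) = 0.989510. Corrected H = 1.961538 / 0.989510 = 1.982332.
Step 5: Under H0, H ~ chi^2(3); p-value = 0.576082.
Step 6: alpha = 0.1. fail to reject H0.

H = 1.9823, df = 3, p = 0.576082, fail to reject H0.


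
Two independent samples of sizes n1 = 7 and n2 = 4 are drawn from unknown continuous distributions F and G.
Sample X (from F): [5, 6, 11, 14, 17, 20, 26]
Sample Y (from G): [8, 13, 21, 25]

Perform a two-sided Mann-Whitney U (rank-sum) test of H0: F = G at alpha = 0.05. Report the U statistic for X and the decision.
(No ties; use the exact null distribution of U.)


Step 1: Combine and sort all 11 observations; assign midranks.
sorted (value, group): (5,X), (6,X), (8,Y), (11,X), (13,Y), (14,X), (17,X), (20,X), (21,Y), (25,Y), (26,X)
ranks: 5->1, 6->2, 8->3, 11->4, 13->5, 14->6, 17->7, 20->8, 21->9, 25->10, 26->11
Step 2: Rank sum for X: R1 = 1 + 2 + 4 + 6 + 7 + 8 + 11 = 39.
Step 3: U_X = R1 - n1(n1+1)/2 = 39 - 7*8/2 = 39 - 28 = 11.
       U_Y = n1*n2 - U_X = 28 - 11 = 17.
Step 4: No ties, so the exact null distribution of U (based on enumerating the C(11,7) = 330 equally likely rank assignments) gives the two-sided p-value.
Step 5: p-value = 0.648485; compare to alpha = 0.05. fail to reject H0.

U_X = 11, p = 0.648485, fail to reject H0 at alpha = 0.05.


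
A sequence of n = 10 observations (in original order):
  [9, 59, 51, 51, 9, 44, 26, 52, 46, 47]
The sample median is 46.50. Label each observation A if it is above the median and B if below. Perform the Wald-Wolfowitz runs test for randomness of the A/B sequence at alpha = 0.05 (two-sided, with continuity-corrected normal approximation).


Step 1: Compute median = 46.50; label A = above, B = below.
Labels in order: BAAABBBABA  (n_A = 5, n_B = 5)
Step 2: Count runs R = 6.
Step 3: Under H0 (random ordering), E[R] = 2*n_A*n_B/(n_A+n_B) + 1 = 2*5*5/10 + 1 = 6.0000.
        Var[R] = 2*n_A*n_B*(2*n_A*n_B - n_A - n_B) / ((n_A+n_B)^2 * (n_A+n_B-1)) = 2000/900 = 2.2222.
        SD[R] = 1.4907.
Step 4: R = E[R], so z = 0 with no continuity correction.
Step 5: Two-sided p-value via normal approximation = 2*(1 - Phi(|z|)) = 1.000000.
Step 6: alpha = 0.05. fail to reject H0.

R = 6, z = 0.0000, p = 1.000000, fail to reject H0.


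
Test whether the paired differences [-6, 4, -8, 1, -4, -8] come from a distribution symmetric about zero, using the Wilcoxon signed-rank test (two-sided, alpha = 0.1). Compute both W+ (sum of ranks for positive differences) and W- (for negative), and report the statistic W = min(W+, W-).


Step 1: Drop any zero differences (none here) and take |d_i|.
|d| = [6, 4, 8, 1, 4, 8]
Step 2: Midrank |d_i| (ties get averaged ranks).
ranks: |6|->4, |4|->2.5, |8|->5.5, |1|->1, |4|->2.5, |8|->5.5
Step 3: Attach original signs; sum ranks with positive sign and with negative sign.
W+ = 2.5 + 1 = 3.5
W- = 4 + 5.5 + 2.5 + 5.5 = 17.5
(Check: W+ + W- = 21 should equal n(n+1)/2 = 21.)
Step 4: Test statistic W = min(W+, W-) = 3.5.
Step 5: Ties in |d|, so use the tie-corrected normal approximation.
        E[W] = n(n+1)/4 = 6*7/4 = 10.5.
        Tie groups: |d|=4 (t=2), |d|=8 (t=2); sum(t^3 - t) = 12.
        Var[W] = n(n+1)(2n+1)/24 - sum(t^3-t)/48 = 546/24 - 12/48 = 22.5.
        z = (W - E[W]) / sqrt(Var[W]) = (3.5 - 10.5) / 4.7434 = -1.4757.
        Two-sided p = 2*Phi(z) = 0.140017.
Step 6: alpha = 0.1. fail to reject H0.

W+ = 3.5, W- = 17.5, W = min = 3.5, p = 0.140017, fail to reject H0.


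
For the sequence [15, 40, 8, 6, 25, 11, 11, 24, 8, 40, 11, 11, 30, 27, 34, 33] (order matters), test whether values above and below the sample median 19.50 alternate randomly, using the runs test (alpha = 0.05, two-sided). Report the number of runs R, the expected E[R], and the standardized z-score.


Step 1: Compute median = 19.50; label A = above, B = below.
Labels in order: BABBABBABABBAAAA  (n_A = 8, n_B = 8)
Step 2: Count runs R = 10.
Step 3: Under H0 (random ordering), E[R] = 2*n_A*n_B/(n_A+n_B) + 1 = 2*8*8/16 + 1 = 9.0000.
        Var[R] = 2*n_A*n_B*(2*n_A*n_B - n_A - n_B) / ((n_A+n_B)^2 * (n_A+n_B-1)) = 14336/3840 = 3.7333.
        SD[R] = 1.9322.
Step 4: Continuity-corrected z = (R - 0.5 - E[R]) / SD[R] = (10 - 0.5 - 9.0000) / 1.9322 = 0.2588.
Step 5: Two-sided p-value via normal approximation = 2*(1 - Phi(|z|)) = 0.795809.
Step 6: alpha = 0.05. fail to reject H0.

R = 10, z = 0.2588, p = 0.795809, fail to reject H0.


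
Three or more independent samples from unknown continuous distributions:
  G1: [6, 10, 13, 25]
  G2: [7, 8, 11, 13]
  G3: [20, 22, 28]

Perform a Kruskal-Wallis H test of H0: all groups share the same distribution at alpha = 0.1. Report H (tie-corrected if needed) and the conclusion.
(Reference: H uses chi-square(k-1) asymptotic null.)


Step 1: Combine all N = 11 observations and assign midranks.
sorted (value, group, rank): (6,G1,1), (7,G2,2), (8,G2,3), (10,G1,4), (11,G2,5), (13,G1,6.5), (13,G2,6.5), (20,G3,8), (22,G3,9), (25,G1,10), (28,G3,11)
Step 2: Sum ranks within each group.
R_1 = 21.5 (n_1 = 4)
R_2 = 16.5 (n_2 = 4)
R_3 = 28 (n_3 = 3)
Step 3: H = 12/(N(N+1)) * sum(R_i^2/n_i) - 3(N+1)
     = 12/(11*12) * (21.5^2/4 + 16.5^2/4 + 28^2/3) - 3*12
     = 0.090909 * 444.958 - 36
     = 4.450758.
Step 4: Ties present; correction factor C = 1 - 6/(11^3 - 11) = 0.995455. Corrected H = 4.450758 / 0.995455 = 4.471081.
Step 5: Under H0, H ~ chi^2(2); p-value = 0.106934.
Step 6: alpha = 0.1. fail to reject H0.

H = 4.4711, df = 2, p = 0.106934, fail to reject H0.


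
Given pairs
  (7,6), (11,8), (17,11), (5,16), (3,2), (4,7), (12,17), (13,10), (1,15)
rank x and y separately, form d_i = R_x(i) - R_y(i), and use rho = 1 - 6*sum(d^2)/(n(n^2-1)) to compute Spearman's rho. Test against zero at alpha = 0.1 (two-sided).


Step 1: Rank x and y separately (midranks; no ties here).
rank(x): 7->5, 11->6, 17->9, 5->4, 3->2, 4->3, 12->7, 13->8, 1->1
rank(y): 6->2, 8->4, 11->6, 16->8, 2->1, 7->3, 17->9, 10->5, 15->7
Step 2: d_i = R_x(i) - R_y(i); compute d_i^2.
  (5-2)^2=9, (6-4)^2=4, (9-6)^2=9, (4-8)^2=16, (2-1)^2=1, (3-3)^2=0, (7-9)^2=4, (8-5)^2=9, (1-7)^2=36
sum(d^2) = 88.
Step 3: rho = 1 - 6*88 / (9*(9^2 - 1)) = 1 - 528/720 = 0.266667.
Step 4: Under H0, t = rho * sqrt((n-2)/(1-rho^2)) = 0.7320 ~ t(7).
Step 5: Two-sided p-value from the t-distribution with 7 df = 0.487922.
Step 6: alpha = 0.1. fail to reject H0.

rho = 0.2667, p = 0.487922, fail to reject H0 at alpha = 0.1.


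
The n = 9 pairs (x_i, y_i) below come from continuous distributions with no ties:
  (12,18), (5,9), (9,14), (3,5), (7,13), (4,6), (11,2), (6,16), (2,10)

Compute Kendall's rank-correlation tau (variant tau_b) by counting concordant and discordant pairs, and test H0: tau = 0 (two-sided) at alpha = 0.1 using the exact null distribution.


Step 1: Enumerate the 36 unordered pairs (i,j) with i<j and classify each by sign(x_j-x_i) * sign(y_j-y_i).
  (1,2):dx=-7,dy=-9->C; (1,3):dx=-3,dy=-4->C; (1,4):dx=-9,dy=-13->C; (1,5):dx=-5,dy=-5->C
  (1,6):dx=-8,dy=-12->C; (1,7):dx=-1,dy=-16->C; (1,8):dx=-6,dy=-2->C; (1,9):dx=-10,dy=-8->C
  (2,3):dx=+4,dy=+5->C; (2,4):dx=-2,dy=-4->C; (2,5):dx=+2,dy=+4->C; (2,6):dx=-1,dy=-3->C
  (2,7):dx=+6,dy=-7->D; (2,8):dx=+1,dy=+7->C; (2,9):dx=-3,dy=+1->D; (3,4):dx=-6,dy=-9->C
  (3,5):dx=-2,dy=-1->C; (3,6):dx=-5,dy=-8->C; (3,7):dx=+2,dy=-12->D; (3,8):dx=-3,dy=+2->D
  (3,9):dx=-7,dy=-4->C; (4,5):dx=+4,dy=+8->C; (4,6):dx=+1,dy=+1->C; (4,7):dx=+8,dy=-3->D
  (4,8):dx=+3,dy=+11->C; (4,9):dx=-1,dy=+5->D; (5,6):dx=-3,dy=-7->C; (5,7):dx=+4,dy=-11->D
  (5,8):dx=-1,dy=+3->D; (5,9):dx=-5,dy=-3->C; (6,7):dx=+7,dy=-4->D; (6,8):dx=+2,dy=+10->C
  (6,9):dx=-2,dy=+4->D; (7,8):dx=-5,dy=+14->D; (7,9):dx=-9,dy=+8->D; (8,9):dx=-4,dy=-6->C
Step 2: C = 24, D = 12, total pairs = 36.
Step 3: tau = (C - D)/(n(n-1)/2) = (24 - 12)/36 = 0.333333.
Step 4: Exact two-sided p-value (enumerate n! = 362880 permutations of y under H0): p = 0.259518.
Step 5: alpha = 0.1. fail to reject H0.

tau_b = 0.3333 (C=24, D=12), p = 0.259518, fail to reject H0.


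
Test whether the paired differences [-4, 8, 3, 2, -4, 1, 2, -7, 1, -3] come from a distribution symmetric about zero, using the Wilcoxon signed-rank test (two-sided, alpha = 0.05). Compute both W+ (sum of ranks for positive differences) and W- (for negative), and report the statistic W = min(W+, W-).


Step 1: Drop any zero differences (none here) and take |d_i|.
|d| = [4, 8, 3, 2, 4, 1, 2, 7, 1, 3]
Step 2: Midrank |d_i| (ties get averaged ranks).
ranks: |4|->7.5, |8|->10, |3|->5.5, |2|->3.5, |4|->7.5, |1|->1.5, |2|->3.5, |7|->9, |1|->1.5, |3|->5.5
Step 3: Attach original signs; sum ranks with positive sign and with negative sign.
W+ = 10 + 5.5 + 3.5 + 1.5 + 3.5 + 1.5 = 25.5
W- = 7.5 + 7.5 + 9 + 5.5 = 29.5
(Check: W+ + W- = 55 should equal n(n+1)/2 = 55.)
Step 4: Test statistic W = min(W+, W-) = 25.5.
Step 5: Ties in |d|, so use the tie-corrected normal approximation.
        E[W] = n(n+1)/4 = 10*11/4 = 27.5.
        Tie groups: |d|=1 (t=2), |d|=2 (t=2), |d|=3 (t=2), |d|=4 (t=2); sum(t^3 - t) = 24.
        Var[W] = n(n+1)(2n+1)/24 - sum(t^3-t)/48 = 2310/24 - 24/48 = 95.75.
        z = (W - E[W]) / sqrt(Var[W]) = (25.5 - 27.5) / 9.7852 = -0.2044.
        Two-sided p = 2*Phi(z) = 0.838048.
Step 6: alpha = 0.05. fail to reject H0.

W+ = 25.5, W- = 29.5, W = min = 25.5, p = 0.838048, fail to reject H0.


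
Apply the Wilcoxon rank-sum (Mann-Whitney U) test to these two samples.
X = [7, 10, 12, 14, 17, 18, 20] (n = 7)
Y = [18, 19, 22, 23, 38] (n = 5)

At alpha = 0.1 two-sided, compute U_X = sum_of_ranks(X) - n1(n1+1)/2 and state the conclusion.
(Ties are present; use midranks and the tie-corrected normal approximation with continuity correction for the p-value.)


Step 1: Combine and sort all 12 observations; assign midranks.
sorted (value, group): (7,X), (10,X), (12,X), (14,X), (17,X), (18,X), (18,Y), (19,Y), (20,X), (22,Y), (23,Y), (38,Y)
ranks: 7->1, 10->2, 12->3, 14->4, 17->5, 18->6.5, 18->6.5, 19->8, 20->9, 22->10, 23->11, 38->12
Step 2: Rank sum for X: R1 = 1 + 2 + 3 + 4 + 5 + 6.5 + 9 = 30.5.
Step 3: U_X = R1 - n1(n1+1)/2 = 30.5 - 7*8/2 = 30.5 - 28 = 2.5.
       U_Y = n1*n2 - U_X = 35 - 2.5 = 32.5.
Step 4: Ties are present, so use the tie-corrected normal approximation (with continuity correction) for the p-value.
Step 5: p-value = 0.018328; compare to alpha = 0.1. reject H0.

U_X = 2.5, p = 0.018328, reject H0 at alpha = 0.1.


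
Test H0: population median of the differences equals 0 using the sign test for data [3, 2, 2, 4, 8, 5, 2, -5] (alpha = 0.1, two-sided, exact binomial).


Step 1: Discard zero differences. Original n = 8; n_eff = number of nonzero differences = 8.
Nonzero differences (with sign): +3, +2, +2, +4, +8, +5, +2, -5
Step 2: Count signs: positive = 7, negative = 1.
Step 3: Under H0: P(positive) = 0.5, so the number of positives S ~ Bin(8, 0.5).
Step 4: Two-sided exact p-value = sum of Bin(8,0.5) probabilities at or below the observed probability = 0.070312.
Step 5: alpha = 0.1. reject H0.

n_eff = 8, pos = 7, neg = 1, p = 0.070312, reject H0.


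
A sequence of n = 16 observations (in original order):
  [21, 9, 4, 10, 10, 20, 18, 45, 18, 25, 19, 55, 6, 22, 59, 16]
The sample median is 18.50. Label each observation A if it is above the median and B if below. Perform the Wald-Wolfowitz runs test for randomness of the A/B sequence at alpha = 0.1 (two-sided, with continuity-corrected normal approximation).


Step 1: Compute median = 18.50; label A = above, B = below.
Labels in order: ABBBBABABAAABAAB  (n_A = 8, n_B = 8)
Step 2: Count runs R = 10.
Step 3: Under H0 (random ordering), E[R] = 2*n_A*n_B/(n_A+n_B) + 1 = 2*8*8/16 + 1 = 9.0000.
        Var[R] = 2*n_A*n_B*(2*n_A*n_B - n_A - n_B) / ((n_A+n_B)^2 * (n_A+n_B-1)) = 14336/3840 = 3.7333.
        SD[R] = 1.9322.
Step 4: Continuity-corrected z = (R - 0.5 - E[R]) / SD[R] = (10 - 0.5 - 9.0000) / 1.9322 = 0.2588.
Step 5: Two-sided p-value via normal approximation = 2*(1 - Phi(|z|)) = 0.795809.
Step 6: alpha = 0.1. fail to reject H0.

R = 10, z = 0.2588, p = 0.795809, fail to reject H0.


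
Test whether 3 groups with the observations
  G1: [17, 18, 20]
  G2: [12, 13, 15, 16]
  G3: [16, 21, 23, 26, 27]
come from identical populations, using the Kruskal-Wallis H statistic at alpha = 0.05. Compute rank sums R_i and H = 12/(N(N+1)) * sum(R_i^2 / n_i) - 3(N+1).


Step 1: Combine all N = 12 observations and assign midranks.
sorted (value, group, rank): (12,G2,1), (13,G2,2), (15,G2,3), (16,G2,4.5), (16,G3,4.5), (17,G1,6), (18,G1,7), (20,G1,8), (21,G3,9), (23,G3,10), (26,G3,11), (27,G3,12)
Step 2: Sum ranks within each group.
R_1 = 21 (n_1 = 3)
R_2 = 10.5 (n_2 = 4)
R_3 = 46.5 (n_3 = 5)
Step 3: H = 12/(N(N+1)) * sum(R_i^2/n_i) - 3(N+1)
     = 12/(12*13) * (21^2/3 + 10.5^2/4 + 46.5^2/5) - 3*13
     = 0.076923 * 607.013 - 39
     = 7.693269.
Step 4: Ties present; correction factor C = 1 - 6/(12^3 - 12) = 0.996503. Corrected H = 7.693269 / 0.996503 = 7.720263.
Step 5: Under H0, H ~ chi^2(2); p-value = 0.021065.
Step 6: alpha = 0.05. reject H0.

H = 7.7203, df = 2, p = 0.021065, reject H0.


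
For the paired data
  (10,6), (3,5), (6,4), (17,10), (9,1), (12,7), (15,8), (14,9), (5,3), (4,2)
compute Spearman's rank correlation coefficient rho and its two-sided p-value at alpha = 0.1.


Step 1: Rank x and y separately (midranks; no ties here).
rank(x): 10->6, 3->1, 6->4, 17->10, 9->5, 12->7, 15->9, 14->8, 5->3, 4->2
rank(y): 6->6, 5->5, 4->4, 10->10, 1->1, 7->7, 8->8, 9->9, 3->3, 2->2
Step 2: d_i = R_x(i) - R_y(i); compute d_i^2.
  (6-6)^2=0, (1-5)^2=16, (4-4)^2=0, (10-10)^2=0, (5-1)^2=16, (7-7)^2=0, (9-8)^2=1, (8-9)^2=1, (3-3)^2=0, (2-2)^2=0
sum(d^2) = 34.
Step 3: rho = 1 - 6*34 / (10*(10^2 - 1)) = 1 - 204/990 = 0.793939.
Step 4: Under H0, t = rho * sqrt((n-2)/(1-rho^2)) = 3.6934 ~ t(8).
Step 5: Two-sided p-value from the t-distribution with 8 df = 0.006100.
Step 6: alpha = 0.1. reject H0.

rho = 0.7939, p = 0.006100, reject H0 at alpha = 0.1.


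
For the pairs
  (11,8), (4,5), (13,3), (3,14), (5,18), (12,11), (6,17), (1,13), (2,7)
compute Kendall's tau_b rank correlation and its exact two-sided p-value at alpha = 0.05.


Step 1: Enumerate the 36 unordered pairs (i,j) with i<j and classify each by sign(x_j-x_i) * sign(y_j-y_i).
  (1,2):dx=-7,dy=-3->C; (1,3):dx=+2,dy=-5->D; (1,4):dx=-8,dy=+6->D; (1,5):dx=-6,dy=+10->D
  (1,6):dx=+1,dy=+3->C; (1,7):dx=-5,dy=+9->D; (1,8):dx=-10,dy=+5->D; (1,9):dx=-9,dy=-1->C
  (2,3):dx=+9,dy=-2->D; (2,4):dx=-1,dy=+9->D; (2,5):dx=+1,dy=+13->C; (2,6):dx=+8,dy=+6->C
  (2,7):dx=+2,dy=+12->C; (2,8):dx=-3,dy=+8->D; (2,9):dx=-2,dy=+2->D; (3,4):dx=-10,dy=+11->D
  (3,5):dx=-8,dy=+15->D; (3,6):dx=-1,dy=+8->D; (3,7):dx=-7,dy=+14->D; (3,8):dx=-12,dy=+10->D
  (3,9):dx=-11,dy=+4->D; (4,5):dx=+2,dy=+4->C; (4,6):dx=+9,dy=-3->D; (4,7):dx=+3,dy=+3->C
  (4,8):dx=-2,dy=-1->C; (4,9):dx=-1,dy=-7->C; (5,6):dx=+7,dy=-7->D; (5,7):dx=+1,dy=-1->D
  (5,8):dx=-4,dy=-5->C; (5,9):dx=-3,dy=-11->C; (6,7):dx=-6,dy=+6->D; (6,8):dx=-11,dy=+2->D
  (6,9):dx=-10,dy=-4->C; (7,8):dx=-5,dy=-4->C; (7,9):dx=-4,dy=-10->C; (8,9):dx=+1,dy=-6->D
Step 2: C = 15, D = 21, total pairs = 36.
Step 3: tau = (C - D)/(n(n-1)/2) = (15 - 21)/36 = -0.166667.
Step 4: Exact two-sided p-value (enumerate n! = 362880 permutations of y under H0): p = 0.612202.
Step 5: alpha = 0.05. fail to reject H0.

tau_b = -0.1667 (C=15, D=21), p = 0.612202, fail to reject H0.


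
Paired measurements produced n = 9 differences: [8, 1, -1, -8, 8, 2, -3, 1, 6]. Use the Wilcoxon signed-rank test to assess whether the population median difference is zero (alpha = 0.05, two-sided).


Step 1: Drop any zero differences (none here) and take |d_i|.
|d| = [8, 1, 1, 8, 8, 2, 3, 1, 6]
Step 2: Midrank |d_i| (ties get averaged ranks).
ranks: |8|->8, |1|->2, |1|->2, |8|->8, |8|->8, |2|->4, |3|->5, |1|->2, |6|->6
Step 3: Attach original signs; sum ranks with positive sign and with negative sign.
W+ = 8 + 2 + 8 + 4 + 2 + 6 = 30
W- = 2 + 8 + 5 = 15
(Check: W+ + W- = 45 should equal n(n+1)/2 = 45.)
Step 4: Test statistic W = min(W+, W-) = 15.
Step 5: Ties in |d|, so use the tie-corrected normal approximation.
        E[W] = n(n+1)/4 = 9*10/4 = 22.5.
        Tie groups: |d|=1 (t=3), |d|=8 (t=3); sum(t^3 - t) = 48.
        Var[W] = n(n+1)(2n+1)/24 - sum(t^3-t)/48 = 1710/24 - 48/48 = 70.25.
        z = (W - E[W]) / sqrt(Var[W]) = (15 - 22.5) / 8.3815 = -0.8948.
        Two-sided p = 2*Phi(z) = 0.370881.
Step 6: alpha = 0.05. fail to reject H0.

W+ = 30, W- = 15, W = min = 15, p = 0.370881, fail to reject H0.


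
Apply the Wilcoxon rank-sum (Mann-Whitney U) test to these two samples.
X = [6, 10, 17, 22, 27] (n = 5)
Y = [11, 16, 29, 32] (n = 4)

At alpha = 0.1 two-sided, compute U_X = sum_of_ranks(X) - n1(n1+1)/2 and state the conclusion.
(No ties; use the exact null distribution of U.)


Step 1: Combine and sort all 9 observations; assign midranks.
sorted (value, group): (6,X), (10,X), (11,Y), (16,Y), (17,X), (22,X), (27,X), (29,Y), (32,Y)
ranks: 6->1, 10->2, 11->3, 16->4, 17->5, 22->6, 27->7, 29->8, 32->9
Step 2: Rank sum for X: R1 = 1 + 2 + 5 + 6 + 7 = 21.
Step 3: U_X = R1 - n1(n1+1)/2 = 21 - 5*6/2 = 21 - 15 = 6.
       U_Y = n1*n2 - U_X = 20 - 6 = 14.
Step 4: No ties, so the exact null distribution of U (based on enumerating the C(9,5) = 126 equally likely rank assignments) gives the two-sided p-value.
Step 5: p-value = 0.412698; compare to alpha = 0.1. fail to reject H0.

U_X = 6, p = 0.412698, fail to reject H0 at alpha = 0.1.


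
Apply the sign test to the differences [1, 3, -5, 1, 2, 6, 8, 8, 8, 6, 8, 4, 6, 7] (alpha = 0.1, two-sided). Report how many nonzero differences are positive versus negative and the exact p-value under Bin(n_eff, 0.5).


Step 1: Discard zero differences. Original n = 14; n_eff = number of nonzero differences = 14.
Nonzero differences (with sign): +1, +3, -5, +1, +2, +6, +8, +8, +8, +6, +8, +4, +6, +7
Step 2: Count signs: positive = 13, negative = 1.
Step 3: Under H0: P(positive) = 0.5, so the number of positives S ~ Bin(14, 0.5).
Step 4: Two-sided exact p-value = sum of Bin(14,0.5) probabilities at or below the observed probability = 0.001831.
Step 5: alpha = 0.1. reject H0.

n_eff = 14, pos = 13, neg = 1, p = 0.001831, reject H0.


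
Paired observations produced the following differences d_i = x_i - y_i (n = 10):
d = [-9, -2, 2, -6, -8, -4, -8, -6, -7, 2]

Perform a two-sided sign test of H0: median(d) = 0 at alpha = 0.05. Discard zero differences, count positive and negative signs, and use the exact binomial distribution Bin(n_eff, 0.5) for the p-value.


Step 1: Discard zero differences. Original n = 10; n_eff = number of nonzero differences = 10.
Nonzero differences (with sign): -9, -2, +2, -6, -8, -4, -8, -6, -7, +2
Step 2: Count signs: positive = 2, negative = 8.
Step 3: Under H0: P(positive) = 0.5, so the number of positives S ~ Bin(10, 0.5).
Step 4: Two-sided exact p-value = sum of Bin(10,0.5) probabilities at or below the observed probability = 0.109375.
Step 5: alpha = 0.05. fail to reject H0.

n_eff = 10, pos = 2, neg = 8, p = 0.109375, fail to reject H0.


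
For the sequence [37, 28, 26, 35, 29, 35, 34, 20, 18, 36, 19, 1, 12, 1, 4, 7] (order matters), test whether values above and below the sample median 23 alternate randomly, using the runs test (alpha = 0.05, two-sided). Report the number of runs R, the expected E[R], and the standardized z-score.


Step 1: Compute median = 23; label A = above, B = below.
Labels in order: AAAAAAABBABBBBBB  (n_A = 8, n_B = 8)
Step 2: Count runs R = 4.
Step 3: Under H0 (random ordering), E[R] = 2*n_A*n_B/(n_A+n_B) + 1 = 2*8*8/16 + 1 = 9.0000.
        Var[R] = 2*n_A*n_B*(2*n_A*n_B - n_A - n_B) / ((n_A+n_B)^2 * (n_A+n_B-1)) = 14336/3840 = 3.7333.
        SD[R] = 1.9322.
Step 4: Continuity-corrected z = (R + 0.5 - E[R]) / SD[R] = (4 + 0.5 - 9.0000) / 1.9322 = -2.3290.
Step 5: Two-sided p-value via normal approximation = 2*(1 - Phi(|z|)) = 0.019861.
Step 6: alpha = 0.05. reject H0.

R = 4, z = -2.3290, p = 0.019861, reject H0.


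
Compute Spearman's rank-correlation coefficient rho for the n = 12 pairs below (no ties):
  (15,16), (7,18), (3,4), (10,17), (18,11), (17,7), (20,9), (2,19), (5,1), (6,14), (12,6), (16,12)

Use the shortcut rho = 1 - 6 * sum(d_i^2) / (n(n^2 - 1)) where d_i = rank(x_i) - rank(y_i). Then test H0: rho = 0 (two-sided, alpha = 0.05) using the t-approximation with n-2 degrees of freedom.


Step 1: Rank x and y separately (midranks; no ties here).
rank(x): 15->8, 7->5, 3->2, 10->6, 18->11, 17->10, 20->12, 2->1, 5->3, 6->4, 12->7, 16->9
rank(y): 16->9, 18->11, 4->2, 17->10, 11->6, 7->4, 9->5, 19->12, 1->1, 14->8, 6->3, 12->7
Step 2: d_i = R_x(i) - R_y(i); compute d_i^2.
  (8-9)^2=1, (5-11)^2=36, (2-2)^2=0, (6-10)^2=16, (11-6)^2=25, (10-4)^2=36, (12-5)^2=49, (1-12)^2=121, (3-1)^2=4, (4-8)^2=16, (7-3)^2=16, (9-7)^2=4
sum(d^2) = 324.
Step 3: rho = 1 - 6*324 / (12*(12^2 - 1)) = 1 - 1944/1716 = -0.132867.
Step 4: Under H0, t = rho * sqrt((n-2)/(1-rho^2)) = -0.4239 ~ t(10).
Step 5: Two-sided p-value from the t-distribution with 10 df = 0.680598.
Step 6: alpha = 0.05. fail to reject H0.

rho = -0.1329, p = 0.680598, fail to reject H0 at alpha = 0.05.


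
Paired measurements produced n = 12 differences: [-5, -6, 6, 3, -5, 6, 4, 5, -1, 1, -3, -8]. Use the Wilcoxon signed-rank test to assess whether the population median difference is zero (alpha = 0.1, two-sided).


Step 1: Drop any zero differences (none here) and take |d_i|.
|d| = [5, 6, 6, 3, 5, 6, 4, 5, 1, 1, 3, 8]
Step 2: Midrank |d_i| (ties get averaged ranks).
ranks: |5|->7, |6|->10, |6|->10, |3|->3.5, |5|->7, |6|->10, |4|->5, |5|->7, |1|->1.5, |1|->1.5, |3|->3.5, |8|->12
Step 3: Attach original signs; sum ranks with positive sign and with negative sign.
W+ = 10 + 3.5 + 10 + 5 + 7 + 1.5 = 37
W- = 7 + 10 + 7 + 1.5 + 3.5 + 12 = 41
(Check: W+ + W- = 78 should equal n(n+1)/2 = 78.)
Step 4: Test statistic W = min(W+, W-) = 37.
Step 5: Ties in |d|, so use the tie-corrected normal approximation.
        E[W] = n(n+1)/4 = 12*13/4 = 39.
        Tie groups: |d|=1 (t=2), |d|=3 (t=2), |d|=5 (t=3), |d|=6 (t=3); sum(t^3 - t) = 60.
        Var[W] = n(n+1)(2n+1)/24 - sum(t^3-t)/48 = 3900/24 - 60/48 = 161.25.
        z = (W - E[W]) / sqrt(Var[W]) = (37 - 39) / 12.6984 = -0.1575.
        Two-sided p = 2*Phi(z) = 0.874851.
Step 6: alpha = 0.1. fail to reject H0.

W+ = 37, W- = 41, W = min = 37, p = 0.874851, fail to reject H0.


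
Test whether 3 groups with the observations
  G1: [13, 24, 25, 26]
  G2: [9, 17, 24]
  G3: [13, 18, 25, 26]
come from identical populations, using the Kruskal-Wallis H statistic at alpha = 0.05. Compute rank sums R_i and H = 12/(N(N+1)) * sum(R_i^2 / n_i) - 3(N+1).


Step 1: Combine all N = 11 observations and assign midranks.
sorted (value, group, rank): (9,G2,1), (13,G1,2.5), (13,G3,2.5), (17,G2,4), (18,G3,5), (24,G1,6.5), (24,G2,6.5), (25,G1,8.5), (25,G3,8.5), (26,G1,10.5), (26,G3,10.5)
Step 2: Sum ranks within each group.
R_1 = 28 (n_1 = 4)
R_2 = 11.5 (n_2 = 3)
R_3 = 26.5 (n_3 = 4)
Step 3: H = 12/(N(N+1)) * sum(R_i^2/n_i) - 3(N+1)
     = 12/(11*12) * (28^2/4 + 11.5^2/3 + 26.5^2/4) - 3*12
     = 0.090909 * 415.646 - 36
     = 1.785985.
Step 4: Ties present; correction factor C = 1 - 24/(11^3 - 11) = 0.981818. Corrected H = 1.785985 / 0.981818 = 1.819059.
Step 5: Under H0, H ~ chi^2(2); p-value = 0.402714.
Step 6: alpha = 0.05. fail to reject H0.

H = 1.8191, df = 2, p = 0.402714, fail to reject H0.


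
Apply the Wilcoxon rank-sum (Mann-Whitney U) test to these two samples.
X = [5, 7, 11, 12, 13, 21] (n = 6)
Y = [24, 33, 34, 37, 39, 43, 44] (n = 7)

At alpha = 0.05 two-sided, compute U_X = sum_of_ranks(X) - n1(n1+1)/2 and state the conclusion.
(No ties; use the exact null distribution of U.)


Step 1: Combine and sort all 13 observations; assign midranks.
sorted (value, group): (5,X), (7,X), (11,X), (12,X), (13,X), (21,X), (24,Y), (33,Y), (34,Y), (37,Y), (39,Y), (43,Y), (44,Y)
ranks: 5->1, 7->2, 11->3, 12->4, 13->5, 21->6, 24->7, 33->8, 34->9, 37->10, 39->11, 43->12, 44->13
Step 2: Rank sum for X: R1 = 1 + 2 + 3 + 4 + 5 + 6 = 21.
Step 3: U_X = R1 - n1(n1+1)/2 = 21 - 6*7/2 = 21 - 21 = 0.
       U_Y = n1*n2 - U_X = 42 - 0 = 42.
Step 4: No ties, so the exact null distribution of U (based on enumerating the C(13,6) = 1716 equally likely rank assignments) gives the two-sided p-value.
Step 5: p-value = 0.001166; compare to alpha = 0.05. reject H0.

U_X = 0, p = 0.001166, reject H0 at alpha = 0.05.


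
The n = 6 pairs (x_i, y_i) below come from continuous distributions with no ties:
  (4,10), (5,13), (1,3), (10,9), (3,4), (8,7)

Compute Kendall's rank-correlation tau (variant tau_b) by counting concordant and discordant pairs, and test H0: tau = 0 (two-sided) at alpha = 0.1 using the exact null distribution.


Step 1: Enumerate the 15 unordered pairs (i,j) with i<j and classify each by sign(x_j-x_i) * sign(y_j-y_i).
  (1,2):dx=+1,dy=+3->C; (1,3):dx=-3,dy=-7->C; (1,4):dx=+6,dy=-1->D; (1,5):dx=-1,dy=-6->C
  (1,6):dx=+4,dy=-3->D; (2,3):dx=-4,dy=-10->C; (2,4):dx=+5,dy=-4->D; (2,5):dx=-2,dy=-9->C
  (2,6):dx=+3,dy=-6->D; (3,4):dx=+9,dy=+6->C; (3,5):dx=+2,dy=+1->C; (3,6):dx=+7,dy=+4->C
  (4,5):dx=-7,dy=-5->C; (4,6):dx=-2,dy=-2->C; (5,6):dx=+5,dy=+3->C
Step 2: C = 11, D = 4, total pairs = 15.
Step 3: tau = (C - D)/(n(n-1)/2) = (11 - 4)/15 = 0.466667.
Step 4: Exact two-sided p-value (enumerate n! = 720 permutations of y under H0): p = 0.272222.
Step 5: alpha = 0.1. fail to reject H0.

tau_b = 0.4667 (C=11, D=4), p = 0.272222, fail to reject H0.


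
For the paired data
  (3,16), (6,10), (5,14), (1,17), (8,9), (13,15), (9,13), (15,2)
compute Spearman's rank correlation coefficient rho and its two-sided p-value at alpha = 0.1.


Step 1: Rank x and y separately (midranks; no ties here).
rank(x): 3->2, 6->4, 5->3, 1->1, 8->5, 13->7, 9->6, 15->8
rank(y): 16->7, 10->3, 14->5, 17->8, 9->2, 15->6, 13->4, 2->1
Step 2: d_i = R_x(i) - R_y(i); compute d_i^2.
  (2-7)^2=25, (4-3)^2=1, (3-5)^2=4, (1-8)^2=49, (5-2)^2=9, (7-6)^2=1, (6-4)^2=4, (8-1)^2=49
sum(d^2) = 142.
Step 3: rho = 1 - 6*142 / (8*(8^2 - 1)) = 1 - 852/504 = -0.690476.
Step 4: Under H0, t = rho * sqrt((n-2)/(1-rho^2)) = -2.3382 ~ t(6).
Step 5: Two-sided p-value from the t-distribution with 6 df = 0.057990.
Step 6: alpha = 0.1. reject H0.

rho = -0.6905, p = 0.057990, reject H0 at alpha = 0.1.


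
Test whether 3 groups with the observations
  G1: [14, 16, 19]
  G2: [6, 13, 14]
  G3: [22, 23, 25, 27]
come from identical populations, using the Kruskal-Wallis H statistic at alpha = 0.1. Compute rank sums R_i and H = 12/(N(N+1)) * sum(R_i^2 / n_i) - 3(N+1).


Step 1: Combine all N = 10 observations and assign midranks.
sorted (value, group, rank): (6,G2,1), (13,G2,2), (14,G1,3.5), (14,G2,3.5), (16,G1,5), (19,G1,6), (22,G3,7), (23,G3,8), (25,G3,9), (27,G3,10)
Step 2: Sum ranks within each group.
R_1 = 14.5 (n_1 = 3)
R_2 = 6.5 (n_2 = 3)
R_3 = 34 (n_3 = 4)
Step 3: H = 12/(N(N+1)) * sum(R_i^2/n_i) - 3(N+1)
     = 12/(10*11) * (14.5^2/3 + 6.5^2/3 + 34^2/4) - 3*11
     = 0.109091 * 373.167 - 33
     = 7.709091.
Step 4: Ties present; correction factor C = 1 - 6/(10^3 - 10) = 0.993939. Corrected H = 7.709091 / 0.993939 = 7.756098.
Step 5: Under H0, H ~ chi^2(2); p-value = 0.020691.
Step 6: alpha = 0.1. reject H0.

H = 7.7561, df = 2, p = 0.020691, reject H0.


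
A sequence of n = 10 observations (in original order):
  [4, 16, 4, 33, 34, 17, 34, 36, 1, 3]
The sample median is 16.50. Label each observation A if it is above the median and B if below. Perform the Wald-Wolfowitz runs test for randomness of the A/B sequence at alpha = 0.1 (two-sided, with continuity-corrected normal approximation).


Step 1: Compute median = 16.50; label A = above, B = below.
Labels in order: BBBAAAAABB  (n_A = 5, n_B = 5)
Step 2: Count runs R = 3.
Step 3: Under H0 (random ordering), E[R] = 2*n_A*n_B/(n_A+n_B) + 1 = 2*5*5/10 + 1 = 6.0000.
        Var[R] = 2*n_A*n_B*(2*n_A*n_B - n_A - n_B) / ((n_A+n_B)^2 * (n_A+n_B-1)) = 2000/900 = 2.2222.
        SD[R] = 1.4907.
Step 4: Continuity-corrected z = (R + 0.5 - E[R]) / SD[R] = (3 + 0.5 - 6.0000) / 1.4907 = -1.6771.
Step 5: Two-sided p-value via normal approximation = 2*(1 - Phi(|z|)) = 0.093533.
Step 6: alpha = 0.1. reject H0.

R = 3, z = -1.6771, p = 0.093533, reject H0.


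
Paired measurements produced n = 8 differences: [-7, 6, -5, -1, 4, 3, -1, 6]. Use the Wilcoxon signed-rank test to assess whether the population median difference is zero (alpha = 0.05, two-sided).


Step 1: Drop any zero differences (none here) and take |d_i|.
|d| = [7, 6, 5, 1, 4, 3, 1, 6]
Step 2: Midrank |d_i| (ties get averaged ranks).
ranks: |7|->8, |6|->6.5, |5|->5, |1|->1.5, |4|->4, |3|->3, |1|->1.5, |6|->6.5
Step 3: Attach original signs; sum ranks with positive sign and with negative sign.
W+ = 6.5 + 4 + 3 + 6.5 = 20
W- = 8 + 5 + 1.5 + 1.5 = 16
(Check: W+ + W- = 36 should equal n(n+1)/2 = 36.)
Step 4: Test statistic W = min(W+, W-) = 16.
Step 5: Ties in |d|, so use the tie-corrected normal approximation.
        E[W] = n(n+1)/4 = 8*9/4 = 18.
        Tie groups: |d|=1 (t=2), |d|=6 (t=2); sum(t^3 - t) = 12.
        Var[W] = n(n+1)(2n+1)/24 - sum(t^3-t)/48 = 1224/24 - 12/48 = 50.75.
        z = (W - E[W]) / sqrt(Var[W]) = (16 - 18) / 7.1239 = -0.2807.
        Two-sided p = 2*Phi(z) = 0.778906.
Step 6: alpha = 0.05. fail to reject H0.

W+ = 20, W- = 16, W = min = 16, p = 0.778906, fail to reject H0.


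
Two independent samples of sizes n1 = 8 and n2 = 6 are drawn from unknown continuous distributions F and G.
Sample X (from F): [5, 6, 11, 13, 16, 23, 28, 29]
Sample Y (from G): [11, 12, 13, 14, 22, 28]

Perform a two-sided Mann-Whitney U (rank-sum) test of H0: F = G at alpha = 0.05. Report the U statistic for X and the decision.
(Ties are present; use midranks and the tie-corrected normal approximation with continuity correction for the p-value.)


Step 1: Combine and sort all 14 observations; assign midranks.
sorted (value, group): (5,X), (6,X), (11,X), (11,Y), (12,Y), (13,X), (13,Y), (14,Y), (16,X), (22,Y), (23,X), (28,X), (28,Y), (29,X)
ranks: 5->1, 6->2, 11->3.5, 11->3.5, 12->5, 13->6.5, 13->6.5, 14->8, 16->9, 22->10, 23->11, 28->12.5, 28->12.5, 29->14
Step 2: Rank sum for X: R1 = 1 + 2 + 3.5 + 6.5 + 9 + 11 + 12.5 + 14 = 59.5.
Step 3: U_X = R1 - n1(n1+1)/2 = 59.5 - 8*9/2 = 59.5 - 36 = 23.5.
       U_Y = n1*n2 - U_X = 48 - 23.5 = 24.5.
Step 4: Ties are present, so use the tie-corrected normal approximation (with continuity correction) for the p-value.
Step 5: p-value = 1.000000; compare to alpha = 0.05. fail to reject H0.

U_X = 23.5, p = 1.000000, fail to reject H0 at alpha = 0.05.


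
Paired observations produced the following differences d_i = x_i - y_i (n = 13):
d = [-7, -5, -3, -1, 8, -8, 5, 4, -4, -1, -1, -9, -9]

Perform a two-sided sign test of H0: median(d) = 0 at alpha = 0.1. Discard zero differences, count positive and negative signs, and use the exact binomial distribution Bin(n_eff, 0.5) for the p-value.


Step 1: Discard zero differences. Original n = 13; n_eff = number of nonzero differences = 13.
Nonzero differences (with sign): -7, -5, -3, -1, +8, -8, +5, +4, -4, -1, -1, -9, -9
Step 2: Count signs: positive = 3, negative = 10.
Step 3: Under H0: P(positive) = 0.5, so the number of positives S ~ Bin(13, 0.5).
Step 4: Two-sided exact p-value = sum of Bin(13,0.5) probabilities at or below the observed probability = 0.092285.
Step 5: alpha = 0.1. reject H0.

n_eff = 13, pos = 3, neg = 10, p = 0.092285, reject H0.


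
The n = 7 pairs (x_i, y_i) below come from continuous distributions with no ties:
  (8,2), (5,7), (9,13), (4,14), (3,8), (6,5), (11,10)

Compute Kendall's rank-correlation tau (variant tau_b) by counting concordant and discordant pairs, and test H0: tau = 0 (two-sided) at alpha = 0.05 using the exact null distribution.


Step 1: Enumerate the 21 unordered pairs (i,j) with i<j and classify each by sign(x_j-x_i) * sign(y_j-y_i).
  (1,2):dx=-3,dy=+5->D; (1,3):dx=+1,dy=+11->C; (1,4):dx=-4,dy=+12->D; (1,5):dx=-5,dy=+6->D
  (1,6):dx=-2,dy=+3->D; (1,7):dx=+3,dy=+8->C; (2,3):dx=+4,dy=+6->C; (2,4):dx=-1,dy=+7->D
  (2,5):dx=-2,dy=+1->D; (2,6):dx=+1,dy=-2->D; (2,7):dx=+6,dy=+3->C; (3,4):dx=-5,dy=+1->D
  (3,5):dx=-6,dy=-5->C; (3,6):dx=-3,dy=-8->C; (3,7):dx=+2,dy=-3->D; (4,5):dx=-1,dy=-6->C
  (4,6):dx=+2,dy=-9->D; (4,7):dx=+7,dy=-4->D; (5,6):dx=+3,dy=-3->D; (5,7):dx=+8,dy=+2->C
  (6,7):dx=+5,dy=+5->C
Step 2: C = 9, D = 12, total pairs = 21.
Step 3: tau = (C - D)/(n(n-1)/2) = (9 - 12)/21 = -0.142857.
Step 4: Exact two-sided p-value (enumerate n! = 5040 permutations of y under H0): p = 0.772619.
Step 5: alpha = 0.05. fail to reject H0.

tau_b = -0.1429 (C=9, D=12), p = 0.772619, fail to reject H0.


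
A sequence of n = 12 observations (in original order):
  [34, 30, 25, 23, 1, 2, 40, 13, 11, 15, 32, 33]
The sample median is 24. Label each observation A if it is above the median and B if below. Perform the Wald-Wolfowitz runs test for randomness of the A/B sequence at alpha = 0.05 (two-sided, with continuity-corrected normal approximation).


Step 1: Compute median = 24; label A = above, B = below.
Labels in order: AAABBBABBBAA  (n_A = 6, n_B = 6)
Step 2: Count runs R = 5.
Step 3: Under H0 (random ordering), E[R] = 2*n_A*n_B/(n_A+n_B) + 1 = 2*6*6/12 + 1 = 7.0000.
        Var[R] = 2*n_A*n_B*(2*n_A*n_B - n_A - n_B) / ((n_A+n_B)^2 * (n_A+n_B-1)) = 4320/1584 = 2.7273.
        SD[R] = 1.6514.
Step 4: Continuity-corrected z = (R + 0.5 - E[R]) / SD[R] = (5 + 0.5 - 7.0000) / 1.6514 = -0.9083.
Step 5: Two-sided p-value via normal approximation = 2*(1 - Phi(|z|)) = 0.363722.
Step 6: alpha = 0.05. fail to reject H0.

R = 5, z = -0.9083, p = 0.363722, fail to reject H0.


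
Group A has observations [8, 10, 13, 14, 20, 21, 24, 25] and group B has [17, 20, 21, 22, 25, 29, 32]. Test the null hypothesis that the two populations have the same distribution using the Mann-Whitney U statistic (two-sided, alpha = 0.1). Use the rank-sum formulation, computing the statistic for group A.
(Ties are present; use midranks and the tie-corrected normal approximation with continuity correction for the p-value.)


Step 1: Combine and sort all 15 observations; assign midranks.
sorted (value, group): (8,X), (10,X), (13,X), (14,X), (17,Y), (20,X), (20,Y), (21,X), (21,Y), (22,Y), (24,X), (25,X), (25,Y), (29,Y), (32,Y)
ranks: 8->1, 10->2, 13->3, 14->4, 17->5, 20->6.5, 20->6.5, 21->8.5, 21->8.5, 22->10, 24->11, 25->12.5, 25->12.5, 29->14, 32->15
Step 2: Rank sum for X: R1 = 1 + 2 + 3 + 4 + 6.5 + 8.5 + 11 + 12.5 = 48.5.
Step 3: U_X = R1 - n1(n1+1)/2 = 48.5 - 8*9/2 = 48.5 - 36 = 12.5.
       U_Y = n1*n2 - U_X = 56 - 12.5 = 43.5.
Step 4: Ties are present, so use the tie-corrected normal approximation (with continuity correction) for the p-value.
Step 5: p-value = 0.081757; compare to alpha = 0.1. reject H0.

U_X = 12.5, p = 0.081757, reject H0 at alpha = 0.1.


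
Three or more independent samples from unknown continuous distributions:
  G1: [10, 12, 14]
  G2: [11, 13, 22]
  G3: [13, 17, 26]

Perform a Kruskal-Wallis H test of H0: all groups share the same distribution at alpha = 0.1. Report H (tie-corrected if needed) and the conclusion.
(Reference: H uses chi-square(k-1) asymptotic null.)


Step 1: Combine all N = 9 observations and assign midranks.
sorted (value, group, rank): (10,G1,1), (11,G2,2), (12,G1,3), (13,G2,4.5), (13,G3,4.5), (14,G1,6), (17,G3,7), (22,G2,8), (26,G3,9)
Step 2: Sum ranks within each group.
R_1 = 10 (n_1 = 3)
R_2 = 14.5 (n_2 = 3)
R_3 = 20.5 (n_3 = 3)
Step 3: H = 12/(N(N+1)) * sum(R_i^2/n_i) - 3(N+1)
     = 12/(9*10) * (10^2/3 + 14.5^2/3 + 20.5^2/3) - 3*10
     = 0.133333 * 243.5 - 30
     = 2.466667.
Step 4: Ties present; correction factor C = 1 - 6/(9^3 - 9) = 0.991667. Corrected H = 2.466667 / 0.991667 = 2.487395.
Step 5: Under H0, H ~ chi^2(2); p-value = 0.288316.
Step 6: alpha = 0.1. fail to reject H0.

H = 2.4874, df = 2, p = 0.288316, fail to reject H0.


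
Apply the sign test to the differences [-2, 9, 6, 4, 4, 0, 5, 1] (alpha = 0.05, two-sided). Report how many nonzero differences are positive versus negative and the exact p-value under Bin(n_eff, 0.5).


Step 1: Discard zero differences. Original n = 8; n_eff = number of nonzero differences = 7.
Nonzero differences (with sign): -2, +9, +6, +4, +4, +5, +1
Step 2: Count signs: positive = 6, negative = 1.
Step 3: Under H0: P(positive) = 0.5, so the number of positives S ~ Bin(7, 0.5).
Step 4: Two-sided exact p-value = sum of Bin(7,0.5) probabilities at or below the observed probability = 0.125000.
Step 5: alpha = 0.05. fail to reject H0.

n_eff = 7, pos = 6, neg = 1, p = 0.125000, fail to reject H0.
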